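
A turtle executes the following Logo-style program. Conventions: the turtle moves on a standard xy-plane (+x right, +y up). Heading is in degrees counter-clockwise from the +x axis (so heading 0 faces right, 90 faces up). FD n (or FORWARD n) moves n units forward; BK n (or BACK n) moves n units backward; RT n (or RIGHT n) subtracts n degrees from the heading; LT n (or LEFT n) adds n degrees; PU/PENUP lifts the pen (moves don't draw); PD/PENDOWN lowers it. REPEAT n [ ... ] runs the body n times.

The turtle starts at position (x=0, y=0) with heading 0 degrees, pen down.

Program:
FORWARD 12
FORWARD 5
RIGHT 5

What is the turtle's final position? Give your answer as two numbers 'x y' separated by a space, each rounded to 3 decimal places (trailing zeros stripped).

Executing turtle program step by step:
Start: pos=(0,0), heading=0, pen down
FD 12: (0,0) -> (12,0) [heading=0, draw]
FD 5: (12,0) -> (17,0) [heading=0, draw]
RT 5: heading 0 -> 355
Final: pos=(17,0), heading=355, 2 segment(s) drawn

Answer: 17 0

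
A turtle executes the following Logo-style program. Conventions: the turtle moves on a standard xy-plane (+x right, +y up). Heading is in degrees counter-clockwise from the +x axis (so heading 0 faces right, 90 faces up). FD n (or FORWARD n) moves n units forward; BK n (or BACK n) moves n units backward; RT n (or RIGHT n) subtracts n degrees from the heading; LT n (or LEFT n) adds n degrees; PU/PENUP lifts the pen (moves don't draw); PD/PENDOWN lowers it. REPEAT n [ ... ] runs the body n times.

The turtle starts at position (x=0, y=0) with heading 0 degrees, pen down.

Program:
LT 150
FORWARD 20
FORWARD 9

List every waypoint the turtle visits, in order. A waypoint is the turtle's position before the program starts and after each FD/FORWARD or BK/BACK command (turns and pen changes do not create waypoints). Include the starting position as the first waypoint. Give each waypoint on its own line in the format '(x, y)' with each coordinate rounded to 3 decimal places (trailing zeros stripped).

Executing turtle program step by step:
Start: pos=(0,0), heading=0, pen down
LT 150: heading 0 -> 150
FD 20: (0,0) -> (-17.321,10) [heading=150, draw]
FD 9: (-17.321,10) -> (-25.115,14.5) [heading=150, draw]
Final: pos=(-25.115,14.5), heading=150, 2 segment(s) drawn
Waypoints (3 total):
(0, 0)
(-17.321, 10)
(-25.115, 14.5)

Answer: (0, 0)
(-17.321, 10)
(-25.115, 14.5)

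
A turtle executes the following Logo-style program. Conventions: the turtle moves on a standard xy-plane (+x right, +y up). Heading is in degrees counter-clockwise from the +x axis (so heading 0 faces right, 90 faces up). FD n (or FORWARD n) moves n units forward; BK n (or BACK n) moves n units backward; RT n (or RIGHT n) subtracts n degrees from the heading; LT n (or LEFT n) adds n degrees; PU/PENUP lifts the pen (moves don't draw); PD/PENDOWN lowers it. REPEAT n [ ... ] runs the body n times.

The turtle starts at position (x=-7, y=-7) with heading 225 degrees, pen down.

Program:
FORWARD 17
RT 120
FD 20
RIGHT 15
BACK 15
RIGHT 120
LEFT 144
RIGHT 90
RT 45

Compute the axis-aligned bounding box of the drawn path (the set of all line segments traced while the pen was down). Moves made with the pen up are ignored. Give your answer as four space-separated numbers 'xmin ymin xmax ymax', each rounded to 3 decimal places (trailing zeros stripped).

Answer: -24.197 -19.021 -7 0.298

Derivation:
Executing turtle program step by step:
Start: pos=(-7,-7), heading=225, pen down
FD 17: (-7,-7) -> (-19.021,-19.021) [heading=225, draw]
RT 120: heading 225 -> 105
FD 20: (-19.021,-19.021) -> (-24.197,0.298) [heading=105, draw]
RT 15: heading 105 -> 90
BK 15: (-24.197,0.298) -> (-24.197,-14.702) [heading=90, draw]
RT 120: heading 90 -> 330
LT 144: heading 330 -> 114
RT 90: heading 114 -> 24
RT 45: heading 24 -> 339
Final: pos=(-24.197,-14.702), heading=339, 3 segment(s) drawn

Segment endpoints: x in {-24.197, -19.021, -7}, y in {-19.021, -14.702, -7, 0.298}
xmin=-24.197, ymin=-19.021, xmax=-7, ymax=0.298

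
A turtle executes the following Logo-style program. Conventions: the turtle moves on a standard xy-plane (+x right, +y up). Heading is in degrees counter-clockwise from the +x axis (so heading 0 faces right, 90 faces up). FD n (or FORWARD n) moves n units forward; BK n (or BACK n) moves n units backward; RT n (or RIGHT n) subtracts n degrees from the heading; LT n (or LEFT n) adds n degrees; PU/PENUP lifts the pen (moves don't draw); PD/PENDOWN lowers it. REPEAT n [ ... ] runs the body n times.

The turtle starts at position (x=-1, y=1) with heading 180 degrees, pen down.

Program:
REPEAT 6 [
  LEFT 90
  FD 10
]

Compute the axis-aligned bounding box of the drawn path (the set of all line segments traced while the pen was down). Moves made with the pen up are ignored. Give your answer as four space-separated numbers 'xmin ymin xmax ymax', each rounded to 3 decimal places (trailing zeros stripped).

Answer: -1 -9 9 1

Derivation:
Executing turtle program step by step:
Start: pos=(-1,1), heading=180, pen down
REPEAT 6 [
  -- iteration 1/6 --
  LT 90: heading 180 -> 270
  FD 10: (-1,1) -> (-1,-9) [heading=270, draw]
  -- iteration 2/6 --
  LT 90: heading 270 -> 0
  FD 10: (-1,-9) -> (9,-9) [heading=0, draw]
  -- iteration 3/6 --
  LT 90: heading 0 -> 90
  FD 10: (9,-9) -> (9,1) [heading=90, draw]
  -- iteration 4/6 --
  LT 90: heading 90 -> 180
  FD 10: (9,1) -> (-1,1) [heading=180, draw]
  -- iteration 5/6 --
  LT 90: heading 180 -> 270
  FD 10: (-1,1) -> (-1,-9) [heading=270, draw]
  -- iteration 6/6 --
  LT 90: heading 270 -> 0
  FD 10: (-1,-9) -> (9,-9) [heading=0, draw]
]
Final: pos=(9,-9), heading=0, 6 segment(s) drawn

Segment endpoints: x in {-1, -1, -1, -1, 9, 9}, y in {-9, -9, -9, -9, 1, 1, 1}
xmin=-1, ymin=-9, xmax=9, ymax=1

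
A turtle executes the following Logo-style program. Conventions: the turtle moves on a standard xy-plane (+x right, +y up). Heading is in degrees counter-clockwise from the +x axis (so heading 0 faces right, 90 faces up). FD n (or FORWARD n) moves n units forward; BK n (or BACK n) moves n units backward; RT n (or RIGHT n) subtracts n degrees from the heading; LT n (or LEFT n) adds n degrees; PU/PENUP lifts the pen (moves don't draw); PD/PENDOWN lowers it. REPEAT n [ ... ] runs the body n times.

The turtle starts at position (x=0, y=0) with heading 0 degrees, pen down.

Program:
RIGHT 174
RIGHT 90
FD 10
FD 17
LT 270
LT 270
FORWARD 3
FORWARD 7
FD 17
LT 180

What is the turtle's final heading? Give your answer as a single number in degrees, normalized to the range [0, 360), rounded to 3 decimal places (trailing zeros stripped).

Answer: 96

Derivation:
Executing turtle program step by step:
Start: pos=(0,0), heading=0, pen down
RT 174: heading 0 -> 186
RT 90: heading 186 -> 96
FD 10: (0,0) -> (-1.045,9.945) [heading=96, draw]
FD 17: (-1.045,9.945) -> (-2.822,26.852) [heading=96, draw]
LT 270: heading 96 -> 6
LT 270: heading 6 -> 276
FD 3: (-2.822,26.852) -> (-2.509,23.869) [heading=276, draw]
FD 7: (-2.509,23.869) -> (-1.777,16.907) [heading=276, draw]
FD 17: (-1.777,16.907) -> (0,0) [heading=276, draw]
LT 180: heading 276 -> 96
Final: pos=(0,0), heading=96, 5 segment(s) drawn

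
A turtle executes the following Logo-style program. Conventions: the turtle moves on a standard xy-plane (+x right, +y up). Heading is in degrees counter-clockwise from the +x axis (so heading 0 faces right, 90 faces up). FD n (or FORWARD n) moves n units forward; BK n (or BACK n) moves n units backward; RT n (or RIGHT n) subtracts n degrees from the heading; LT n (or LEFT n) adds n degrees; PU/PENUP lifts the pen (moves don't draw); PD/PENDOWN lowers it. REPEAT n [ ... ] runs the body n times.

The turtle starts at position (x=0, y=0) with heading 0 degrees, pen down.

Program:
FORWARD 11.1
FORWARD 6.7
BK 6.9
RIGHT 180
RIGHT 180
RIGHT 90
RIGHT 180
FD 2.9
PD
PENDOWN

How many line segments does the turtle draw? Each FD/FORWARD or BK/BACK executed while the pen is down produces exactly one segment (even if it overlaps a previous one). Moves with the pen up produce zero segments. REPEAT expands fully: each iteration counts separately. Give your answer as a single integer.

Executing turtle program step by step:
Start: pos=(0,0), heading=0, pen down
FD 11.1: (0,0) -> (11.1,0) [heading=0, draw]
FD 6.7: (11.1,0) -> (17.8,0) [heading=0, draw]
BK 6.9: (17.8,0) -> (10.9,0) [heading=0, draw]
RT 180: heading 0 -> 180
RT 180: heading 180 -> 0
RT 90: heading 0 -> 270
RT 180: heading 270 -> 90
FD 2.9: (10.9,0) -> (10.9,2.9) [heading=90, draw]
PD: pen down
PD: pen down
Final: pos=(10.9,2.9), heading=90, 4 segment(s) drawn
Segments drawn: 4

Answer: 4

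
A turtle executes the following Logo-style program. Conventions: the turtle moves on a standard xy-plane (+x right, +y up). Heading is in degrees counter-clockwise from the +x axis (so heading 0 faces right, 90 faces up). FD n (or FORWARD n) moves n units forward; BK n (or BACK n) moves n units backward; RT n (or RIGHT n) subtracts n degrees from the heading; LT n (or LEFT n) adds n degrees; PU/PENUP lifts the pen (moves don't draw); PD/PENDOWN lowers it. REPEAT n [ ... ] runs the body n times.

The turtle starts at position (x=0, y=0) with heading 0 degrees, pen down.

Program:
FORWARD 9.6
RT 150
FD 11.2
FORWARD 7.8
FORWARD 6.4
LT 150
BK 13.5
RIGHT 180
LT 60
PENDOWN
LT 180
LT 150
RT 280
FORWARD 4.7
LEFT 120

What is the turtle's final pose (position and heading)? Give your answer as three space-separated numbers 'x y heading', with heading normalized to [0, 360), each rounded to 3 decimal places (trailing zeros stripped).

Executing turtle program step by step:
Start: pos=(0,0), heading=0, pen down
FD 9.6: (0,0) -> (9.6,0) [heading=0, draw]
RT 150: heading 0 -> 210
FD 11.2: (9.6,0) -> (-0.099,-5.6) [heading=210, draw]
FD 7.8: (-0.099,-5.6) -> (-6.854,-9.5) [heading=210, draw]
FD 6.4: (-6.854,-9.5) -> (-12.397,-12.7) [heading=210, draw]
LT 150: heading 210 -> 0
BK 13.5: (-12.397,-12.7) -> (-25.897,-12.7) [heading=0, draw]
RT 180: heading 0 -> 180
LT 60: heading 180 -> 240
PD: pen down
LT 180: heading 240 -> 60
LT 150: heading 60 -> 210
RT 280: heading 210 -> 290
FD 4.7: (-25.897,-12.7) -> (-24.29,-17.117) [heading=290, draw]
LT 120: heading 290 -> 50
Final: pos=(-24.29,-17.117), heading=50, 6 segment(s) drawn

Answer: -24.29 -17.117 50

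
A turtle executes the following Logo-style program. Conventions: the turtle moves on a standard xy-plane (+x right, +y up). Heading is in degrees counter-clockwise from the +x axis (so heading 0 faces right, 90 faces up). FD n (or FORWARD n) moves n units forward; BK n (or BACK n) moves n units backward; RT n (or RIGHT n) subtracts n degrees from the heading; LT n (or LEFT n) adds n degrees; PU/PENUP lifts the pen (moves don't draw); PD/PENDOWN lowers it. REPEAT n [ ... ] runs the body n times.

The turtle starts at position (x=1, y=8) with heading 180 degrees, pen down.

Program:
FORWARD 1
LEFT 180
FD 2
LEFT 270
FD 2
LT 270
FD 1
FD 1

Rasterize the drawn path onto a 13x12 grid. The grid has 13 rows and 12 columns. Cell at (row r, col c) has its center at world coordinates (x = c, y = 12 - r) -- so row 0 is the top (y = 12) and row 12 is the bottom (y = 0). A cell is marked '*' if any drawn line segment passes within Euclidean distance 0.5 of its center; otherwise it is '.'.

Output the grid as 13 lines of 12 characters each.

Segment 0: (1,8) -> (0,8)
Segment 1: (0,8) -> (2,8)
Segment 2: (2,8) -> (2,6)
Segment 3: (2,6) -> (1,6)
Segment 4: (1,6) -> (-0,6)

Answer: ............
............
............
............
***.........
..*.........
***.........
............
............
............
............
............
............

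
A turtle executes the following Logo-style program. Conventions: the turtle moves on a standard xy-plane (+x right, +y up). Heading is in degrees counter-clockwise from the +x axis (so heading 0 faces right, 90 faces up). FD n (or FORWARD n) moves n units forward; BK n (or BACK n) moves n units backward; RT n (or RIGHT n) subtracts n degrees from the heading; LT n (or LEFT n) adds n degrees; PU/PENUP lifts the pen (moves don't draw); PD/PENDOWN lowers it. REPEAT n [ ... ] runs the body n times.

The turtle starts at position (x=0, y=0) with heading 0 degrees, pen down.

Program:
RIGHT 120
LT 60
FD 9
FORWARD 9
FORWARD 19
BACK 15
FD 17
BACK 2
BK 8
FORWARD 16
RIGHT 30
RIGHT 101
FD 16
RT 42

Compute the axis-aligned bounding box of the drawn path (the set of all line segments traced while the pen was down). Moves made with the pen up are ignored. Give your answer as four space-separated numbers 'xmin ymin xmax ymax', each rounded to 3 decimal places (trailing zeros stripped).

Answer: 0 -38.971 22.5 0

Derivation:
Executing turtle program step by step:
Start: pos=(0,0), heading=0, pen down
RT 120: heading 0 -> 240
LT 60: heading 240 -> 300
FD 9: (0,0) -> (4.5,-7.794) [heading=300, draw]
FD 9: (4.5,-7.794) -> (9,-15.588) [heading=300, draw]
FD 19: (9,-15.588) -> (18.5,-32.043) [heading=300, draw]
BK 15: (18.5,-32.043) -> (11,-19.053) [heading=300, draw]
FD 17: (11,-19.053) -> (19.5,-33.775) [heading=300, draw]
BK 2: (19.5,-33.775) -> (18.5,-32.043) [heading=300, draw]
BK 8: (18.5,-32.043) -> (14.5,-25.115) [heading=300, draw]
FD 16: (14.5,-25.115) -> (22.5,-38.971) [heading=300, draw]
RT 30: heading 300 -> 270
RT 101: heading 270 -> 169
FD 16: (22.5,-38.971) -> (6.794,-35.918) [heading=169, draw]
RT 42: heading 169 -> 127
Final: pos=(6.794,-35.918), heading=127, 9 segment(s) drawn

Segment endpoints: x in {0, 4.5, 6.794, 9, 11, 14.5, 18.5, 19.5, 22.5}, y in {-38.971, -35.918, -33.775, -32.043, -25.115, -19.053, -15.588, -7.794, 0}
xmin=0, ymin=-38.971, xmax=22.5, ymax=0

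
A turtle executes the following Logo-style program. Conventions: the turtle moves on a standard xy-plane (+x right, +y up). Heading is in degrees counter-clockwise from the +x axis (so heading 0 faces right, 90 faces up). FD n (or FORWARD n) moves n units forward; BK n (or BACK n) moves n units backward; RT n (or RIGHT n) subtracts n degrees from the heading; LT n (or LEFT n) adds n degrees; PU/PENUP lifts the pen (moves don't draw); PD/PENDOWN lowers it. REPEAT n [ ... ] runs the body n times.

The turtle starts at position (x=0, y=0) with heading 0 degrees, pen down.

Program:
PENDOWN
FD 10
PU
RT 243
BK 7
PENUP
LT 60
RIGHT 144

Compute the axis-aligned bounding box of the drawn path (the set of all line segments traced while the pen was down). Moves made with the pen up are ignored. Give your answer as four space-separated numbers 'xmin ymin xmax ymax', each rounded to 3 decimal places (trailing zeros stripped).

Answer: 0 0 10 0

Derivation:
Executing turtle program step by step:
Start: pos=(0,0), heading=0, pen down
PD: pen down
FD 10: (0,0) -> (10,0) [heading=0, draw]
PU: pen up
RT 243: heading 0 -> 117
BK 7: (10,0) -> (13.178,-6.237) [heading=117, move]
PU: pen up
LT 60: heading 117 -> 177
RT 144: heading 177 -> 33
Final: pos=(13.178,-6.237), heading=33, 1 segment(s) drawn

Segment endpoints: x in {0, 10}, y in {0}
xmin=0, ymin=0, xmax=10, ymax=0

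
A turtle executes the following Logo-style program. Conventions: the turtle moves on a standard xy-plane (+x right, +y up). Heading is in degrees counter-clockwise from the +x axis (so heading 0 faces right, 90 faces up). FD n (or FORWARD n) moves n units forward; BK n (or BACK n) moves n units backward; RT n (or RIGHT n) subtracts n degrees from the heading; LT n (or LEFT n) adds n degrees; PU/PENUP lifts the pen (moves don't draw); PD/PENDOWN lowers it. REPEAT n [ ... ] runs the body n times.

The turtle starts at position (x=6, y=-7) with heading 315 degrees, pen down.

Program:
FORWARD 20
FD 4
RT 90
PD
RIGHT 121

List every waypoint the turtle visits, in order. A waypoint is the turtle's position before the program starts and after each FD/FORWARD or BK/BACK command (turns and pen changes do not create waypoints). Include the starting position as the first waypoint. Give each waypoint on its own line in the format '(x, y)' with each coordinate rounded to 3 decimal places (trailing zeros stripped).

Answer: (6, -7)
(20.142, -21.142)
(22.971, -23.971)

Derivation:
Executing turtle program step by step:
Start: pos=(6,-7), heading=315, pen down
FD 20: (6,-7) -> (20.142,-21.142) [heading=315, draw]
FD 4: (20.142,-21.142) -> (22.971,-23.971) [heading=315, draw]
RT 90: heading 315 -> 225
PD: pen down
RT 121: heading 225 -> 104
Final: pos=(22.971,-23.971), heading=104, 2 segment(s) drawn
Waypoints (3 total):
(6, -7)
(20.142, -21.142)
(22.971, -23.971)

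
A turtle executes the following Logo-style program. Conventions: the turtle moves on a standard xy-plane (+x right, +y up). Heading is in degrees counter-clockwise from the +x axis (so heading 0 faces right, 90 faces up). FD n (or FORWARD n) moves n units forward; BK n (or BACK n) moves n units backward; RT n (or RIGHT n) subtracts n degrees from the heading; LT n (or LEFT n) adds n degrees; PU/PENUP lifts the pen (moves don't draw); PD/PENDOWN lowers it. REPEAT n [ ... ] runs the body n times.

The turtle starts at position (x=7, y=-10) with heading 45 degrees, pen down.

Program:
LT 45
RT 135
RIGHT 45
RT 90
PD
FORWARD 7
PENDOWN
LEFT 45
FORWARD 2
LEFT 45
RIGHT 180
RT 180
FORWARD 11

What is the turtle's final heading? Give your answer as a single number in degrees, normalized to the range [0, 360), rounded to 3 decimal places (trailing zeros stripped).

Executing turtle program step by step:
Start: pos=(7,-10), heading=45, pen down
LT 45: heading 45 -> 90
RT 135: heading 90 -> 315
RT 45: heading 315 -> 270
RT 90: heading 270 -> 180
PD: pen down
FD 7: (7,-10) -> (0,-10) [heading=180, draw]
PD: pen down
LT 45: heading 180 -> 225
FD 2: (0,-10) -> (-1.414,-11.414) [heading=225, draw]
LT 45: heading 225 -> 270
RT 180: heading 270 -> 90
RT 180: heading 90 -> 270
FD 11: (-1.414,-11.414) -> (-1.414,-22.414) [heading=270, draw]
Final: pos=(-1.414,-22.414), heading=270, 3 segment(s) drawn

Answer: 270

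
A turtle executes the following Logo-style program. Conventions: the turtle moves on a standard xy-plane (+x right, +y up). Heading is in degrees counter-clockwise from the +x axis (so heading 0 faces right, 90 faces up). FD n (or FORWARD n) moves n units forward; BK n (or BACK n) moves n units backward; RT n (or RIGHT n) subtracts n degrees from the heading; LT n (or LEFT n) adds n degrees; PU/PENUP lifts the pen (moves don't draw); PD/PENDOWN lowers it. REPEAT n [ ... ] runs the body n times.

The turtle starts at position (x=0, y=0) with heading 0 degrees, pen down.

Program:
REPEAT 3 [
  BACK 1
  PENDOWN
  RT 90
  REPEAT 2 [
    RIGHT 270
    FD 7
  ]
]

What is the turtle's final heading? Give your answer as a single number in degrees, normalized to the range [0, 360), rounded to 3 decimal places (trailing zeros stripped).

Answer: 270

Derivation:
Executing turtle program step by step:
Start: pos=(0,0), heading=0, pen down
REPEAT 3 [
  -- iteration 1/3 --
  BK 1: (0,0) -> (-1,0) [heading=0, draw]
  PD: pen down
  RT 90: heading 0 -> 270
  REPEAT 2 [
    -- iteration 1/2 --
    RT 270: heading 270 -> 0
    FD 7: (-1,0) -> (6,0) [heading=0, draw]
    -- iteration 2/2 --
    RT 270: heading 0 -> 90
    FD 7: (6,0) -> (6,7) [heading=90, draw]
  ]
  -- iteration 2/3 --
  BK 1: (6,7) -> (6,6) [heading=90, draw]
  PD: pen down
  RT 90: heading 90 -> 0
  REPEAT 2 [
    -- iteration 1/2 --
    RT 270: heading 0 -> 90
    FD 7: (6,6) -> (6,13) [heading=90, draw]
    -- iteration 2/2 --
    RT 270: heading 90 -> 180
    FD 7: (6,13) -> (-1,13) [heading=180, draw]
  ]
  -- iteration 3/3 --
  BK 1: (-1,13) -> (0,13) [heading=180, draw]
  PD: pen down
  RT 90: heading 180 -> 90
  REPEAT 2 [
    -- iteration 1/2 --
    RT 270: heading 90 -> 180
    FD 7: (0,13) -> (-7,13) [heading=180, draw]
    -- iteration 2/2 --
    RT 270: heading 180 -> 270
    FD 7: (-7,13) -> (-7,6) [heading=270, draw]
  ]
]
Final: pos=(-7,6), heading=270, 9 segment(s) drawn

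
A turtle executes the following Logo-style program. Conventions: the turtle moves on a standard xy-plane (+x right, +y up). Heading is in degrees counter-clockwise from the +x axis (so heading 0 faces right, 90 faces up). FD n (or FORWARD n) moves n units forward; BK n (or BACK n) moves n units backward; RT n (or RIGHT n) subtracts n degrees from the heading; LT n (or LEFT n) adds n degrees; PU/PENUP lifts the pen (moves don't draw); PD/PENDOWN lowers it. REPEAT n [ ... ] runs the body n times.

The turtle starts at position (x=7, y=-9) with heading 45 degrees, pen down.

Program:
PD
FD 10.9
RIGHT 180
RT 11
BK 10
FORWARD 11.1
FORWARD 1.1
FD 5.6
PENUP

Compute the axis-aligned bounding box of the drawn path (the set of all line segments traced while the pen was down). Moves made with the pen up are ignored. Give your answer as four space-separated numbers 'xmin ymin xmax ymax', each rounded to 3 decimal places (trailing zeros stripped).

Answer: 7 -9 22.998 4.299

Derivation:
Executing turtle program step by step:
Start: pos=(7,-9), heading=45, pen down
PD: pen down
FD 10.9: (7,-9) -> (14.707,-1.293) [heading=45, draw]
RT 180: heading 45 -> 225
RT 11: heading 225 -> 214
BK 10: (14.707,-1.293) -> (22.998,4.299) [heading=214, draw]
FD 11.1: (22.998,4.299) -> (13.796,-1.908) [heading=214, draw]
FD 1.1: (13.796,-1.908) -> (12.884,-2.523) [heading=214, draw]
FD 5.6: (12.884,-2.523) -> (8.241,-5.654) [heading=214, draw]
PU: pen up
Final: pos=(8.241,-5.654), heading=214, 5 segment(s) drawn

Segment endpoints: x in {7, 8.241, 12.884, 13.796, 14.707, 22.998}, y in {-9, -5.654, -2.523, -1.908, -1.293, 4.299}
xmin=7, ymin=-9, xmax=22.998, ymax=4.299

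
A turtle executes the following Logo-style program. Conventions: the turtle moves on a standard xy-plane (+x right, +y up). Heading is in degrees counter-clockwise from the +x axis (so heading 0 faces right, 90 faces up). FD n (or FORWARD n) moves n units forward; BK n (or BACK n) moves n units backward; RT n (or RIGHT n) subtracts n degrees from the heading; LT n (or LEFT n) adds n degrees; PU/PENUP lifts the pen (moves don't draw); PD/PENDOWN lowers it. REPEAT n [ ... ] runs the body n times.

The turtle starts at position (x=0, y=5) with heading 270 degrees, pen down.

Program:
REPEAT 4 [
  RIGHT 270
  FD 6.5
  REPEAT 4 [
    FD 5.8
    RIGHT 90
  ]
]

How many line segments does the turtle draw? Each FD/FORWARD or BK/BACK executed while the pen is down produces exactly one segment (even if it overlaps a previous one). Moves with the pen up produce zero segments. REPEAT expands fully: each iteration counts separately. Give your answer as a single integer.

Executing turtle program step by step:
Start: pos=(0,5), heading=270, pen down
REPEAT 4 [
  -- iteration 1/4 --
  RT 270: heading 270 -> 0
  FD 6.5: (0,5) -> (6.5,5) [heading=0, draw]
  REPEAT 4 [
    -- iteration 1/4 --
    FD 5.8: (6.5,5) -> (12.3,5) [heading=0, draw]
    RT 90: heading 0 -> 270
    -- iteration 2/4 --
    FD 5.8: (12.3,5) -> (12.3,-0.8) [heading=270, draw]
    RT 90: heading 270 -> 180
    -- iteration 3/4 --
    FD 5.8: (12.3,-0.8) -> (6.5,-0.8) [heading=180, draw]
    RT 90: heading 180 -> 90
    -- iteration 4/4 --
    FD 5.8: (6.5,-0.8) -> (6.5,5) [heading=90, draw]
    RT 90: heading 90 -> 0
  ]
  -- iteration 2/4 --
  RT 270: heading 0 -> 90
  FD 6.5: (6.5,5) -> (6.5,11.5) [heading=90, draw]
  REPEAT 4 [
    -- iteration 1/4 --
    FD 5.8: (6.5,11.5) -> (6.5,17.3) [heading=90, draw]
    RT 90: heading 90 -> 0
    -- iteration 2/4 --
    FD 5.8: (6.5,17.3) -> (12.3,17.3) [heading=0, draw]
    RT 90: heading 0 -> 270
    -- iteration 3/4 --
    FD 5.8: (12.3,17.3) -> (12.3,11.5) [heading=270, draw]
    RT 90: heading 270 -> 180
    -- iteration 4/4 --
    FD 5.8: (12.3,11.5) -> (6.5,11.5) [heading=180, draw]
    RT 90: heading 180 -> 90
  ]
  -- iteration 3/4 --
  RT 270: heading 90 -> 180
  FD 6.5: (6.5,11.5) -> (0,11.5) [heading=180, draw]
  REPEAT 4 [
    -- iteration 1/4 --
    FD 5.8: (0,11.5) -> (-5.8,11.5) [heading=180, draw]
    RT 90: heading 180 -> 90
    -- iteration 2/4 --
    FD 5.8: (-5.8,11.5) -> (-5.8,17.3) [heading=90, draw]
    RT 90: heading 90 -> 0
    -- iteration 3/4 --
    FD 5.8: (-5.8,17.3) -> (0,17.3) [heading=0, draw]
    RT 90: heading 0 -> 270
    -- iteration 4/4 --
    FD 5.8: (0,17.3) -> (0,11.5) [heading=270, draw]
    RT 90: heading 270 -> 180
  ]
  -- iteration 4/4 --
  RT 270: heading 180 -> 270
  FD 6.5: (0,11.5) -> (0,5) [heading=270, draw]
  REPEAT 4 [
    -- iteration 1/4 --
    FD 5.8: (0,5) -> (0,-0.8) [heading=270, draw]
    RT 90: heading 270 -> 180
    -- iteration 2/4 --
    FD 5.8: (0,-0.8) -> (-5.8,-0.8) [heading=180, draw]
    RT 90: heading 180 -> 90
    -- iteration 3/4 --
    FD 5.8: (-5.8,-0.8) -> (-5.8,5) [heading=90, draw]
    RT 90: heading 90 -> 0
    -- iteration 4/4 --
    FD 5.8: (-5.8,5) -> (0,5) [heading=0, draw]
    RT 90: heading 0 -> 270
  ]
]
Final: pos=(0,5), heading=270, 20 segment(s) drawn
Segments drawn: 20

Answer: 20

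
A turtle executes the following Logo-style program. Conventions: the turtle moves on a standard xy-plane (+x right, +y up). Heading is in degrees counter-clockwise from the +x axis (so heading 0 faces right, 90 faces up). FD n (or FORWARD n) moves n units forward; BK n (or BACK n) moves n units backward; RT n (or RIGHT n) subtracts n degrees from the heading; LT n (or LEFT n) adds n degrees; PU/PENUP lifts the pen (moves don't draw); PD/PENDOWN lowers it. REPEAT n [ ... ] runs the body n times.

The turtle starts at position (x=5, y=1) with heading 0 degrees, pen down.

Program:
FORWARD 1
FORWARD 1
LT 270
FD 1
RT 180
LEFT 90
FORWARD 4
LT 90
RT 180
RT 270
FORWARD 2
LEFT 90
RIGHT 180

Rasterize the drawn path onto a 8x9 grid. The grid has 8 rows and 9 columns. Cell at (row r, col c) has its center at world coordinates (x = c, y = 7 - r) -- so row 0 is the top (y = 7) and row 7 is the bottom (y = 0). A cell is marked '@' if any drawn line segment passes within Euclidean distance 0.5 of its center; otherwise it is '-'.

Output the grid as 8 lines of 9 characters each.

Answer: ---------
---------
---------
---------
---------
---------
-----@@@-
-@@@@@@@-

Derivation:
Segment 0: (5,1) -> (6,1)
Segment 1: (6,1) -> (7,1)
Segment 2: (7,1) -> (7,0)
Segment 3: (7,0) -> (3,0)
Segment 4: (3,0) -> (1,0)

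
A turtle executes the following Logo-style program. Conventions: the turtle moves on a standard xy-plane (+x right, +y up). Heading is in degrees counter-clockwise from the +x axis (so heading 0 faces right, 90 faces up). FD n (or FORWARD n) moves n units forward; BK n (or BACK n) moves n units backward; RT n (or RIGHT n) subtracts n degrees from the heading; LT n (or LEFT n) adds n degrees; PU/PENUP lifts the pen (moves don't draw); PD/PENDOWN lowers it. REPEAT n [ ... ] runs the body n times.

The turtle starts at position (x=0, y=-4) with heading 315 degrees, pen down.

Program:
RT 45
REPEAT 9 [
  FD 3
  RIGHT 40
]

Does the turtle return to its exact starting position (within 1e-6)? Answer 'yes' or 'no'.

Executing turtle program step by step:
Start: pos=(0,-4), heading=315, pen down
RT 45: heading 315 -> 270
REPEAT 9 [
  -- iteration 1/9 --
  FD 3: (0,-4) -> (0,-7) [heading=270, draw]
  RT 40: heading 270 -> 230
  -- iteration 2/9 --
  FD 3: (0,-7) -> (-1.928,-9.298) [heading=230, draw]
  RT 40: heading 230 -> 190
  -- iteration 3/9 --
  FD 3: (-1.928,-9.298) -> (-4.883,-9.819) [heading=190, draw]
  RT 40: heading 190 -> 150
  -- iteration 4/9 --
  FD 3: (-4.883,-9.819) -> (-7.481,-8.319) [heading=150, draw]
  RT 40: heading 150 -> 110
  -- iteration 5/9 --
  FD 3: (-7.481,-8.319) -> (-8.507,-5.5) [heading=110, draw]
  RT 40: heading 110 -> 70
  -- iteration 6/9 --
  FD 3: (-8.507,-5.5) -> (-7.481,-2.681) [heading=70, draw]
  RT 40: heading 70 -> 30
  -- iteration 7/9 --
  FD 3: (-7.481,-2.681) -> (-4.883,-1.181) [heading=30, draw]
  RT 40: heading 30 -> 350
  -- iteration 8/9 --
  FD 3: (-4.883,-1.181) -> (-1.928,-1.702) [heading=350, draw]
  RT 40: heading 350 -> 310
  -- iteration 9/9 --
  FD 3: (-1.928,-1.702) -> (0,-4) [heading=310, draw]
  RT 40: heading 310 -> 270
]
Final: pos=(0,-4), heading=270, 9 segment(s) drawn

Start position: (0, -4)
Final position: (0, -4)
Distance = 0; < 1e-6 -> CLOSED

Answer: yes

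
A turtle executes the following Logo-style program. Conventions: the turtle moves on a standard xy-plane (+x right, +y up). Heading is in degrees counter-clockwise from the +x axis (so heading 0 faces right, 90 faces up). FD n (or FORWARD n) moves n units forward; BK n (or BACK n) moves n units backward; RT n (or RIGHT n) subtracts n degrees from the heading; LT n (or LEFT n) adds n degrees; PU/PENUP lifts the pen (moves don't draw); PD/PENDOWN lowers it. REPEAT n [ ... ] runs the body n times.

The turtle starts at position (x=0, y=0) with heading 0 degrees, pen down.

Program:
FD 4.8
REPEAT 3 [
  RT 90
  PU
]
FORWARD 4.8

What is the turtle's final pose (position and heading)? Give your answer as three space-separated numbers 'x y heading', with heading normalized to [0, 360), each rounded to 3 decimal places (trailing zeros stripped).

Executing turtle program step by step:
Start: pos=(0,0), heading=0, pen down
FD 4.8: (0,0) -> (4.8,0) [heading=0, draw]
REPEAT 3 [
  -- iteration 1/3 --
  RT 90: heading 0 -> 270
  PU: pen up
  -- iteration 2/3 --
  RT 90: heading 270 -> 180
  PU: pen up
  -- iteration 3/3 --
  RT 90: heading 180 -> 90
  PU: pen up
]
FD 4.8: (4.8,0) -> (4.8,4.8) [heading=90, move]
Final: pos=(4.8,4.8), heading=90, 1 segment(s) drawn

Answer: 4.8 4.8 90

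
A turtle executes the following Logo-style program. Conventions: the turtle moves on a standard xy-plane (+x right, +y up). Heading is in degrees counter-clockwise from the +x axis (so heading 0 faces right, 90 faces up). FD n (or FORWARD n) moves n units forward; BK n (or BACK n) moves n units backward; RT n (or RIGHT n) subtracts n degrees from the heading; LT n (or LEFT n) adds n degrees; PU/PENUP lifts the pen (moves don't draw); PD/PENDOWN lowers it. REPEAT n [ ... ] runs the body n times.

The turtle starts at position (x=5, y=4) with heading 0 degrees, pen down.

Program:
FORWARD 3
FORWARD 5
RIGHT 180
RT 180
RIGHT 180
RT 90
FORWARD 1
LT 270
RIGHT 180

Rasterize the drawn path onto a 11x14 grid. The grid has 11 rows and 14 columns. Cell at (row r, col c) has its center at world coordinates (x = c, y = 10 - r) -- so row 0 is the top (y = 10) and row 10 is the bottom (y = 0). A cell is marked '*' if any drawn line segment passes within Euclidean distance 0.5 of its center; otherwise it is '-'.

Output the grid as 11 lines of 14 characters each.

Answer: --------------
--------------
--------------
--------------
--------------
-------------*
-----*********
--------------
--------------
--------------
--------------

Derivation:
Segment 0: (5,4) -> (8,4)
Segment 1: (8,4) -> (13,4)
Segment 2: (13,4) -> (13,5)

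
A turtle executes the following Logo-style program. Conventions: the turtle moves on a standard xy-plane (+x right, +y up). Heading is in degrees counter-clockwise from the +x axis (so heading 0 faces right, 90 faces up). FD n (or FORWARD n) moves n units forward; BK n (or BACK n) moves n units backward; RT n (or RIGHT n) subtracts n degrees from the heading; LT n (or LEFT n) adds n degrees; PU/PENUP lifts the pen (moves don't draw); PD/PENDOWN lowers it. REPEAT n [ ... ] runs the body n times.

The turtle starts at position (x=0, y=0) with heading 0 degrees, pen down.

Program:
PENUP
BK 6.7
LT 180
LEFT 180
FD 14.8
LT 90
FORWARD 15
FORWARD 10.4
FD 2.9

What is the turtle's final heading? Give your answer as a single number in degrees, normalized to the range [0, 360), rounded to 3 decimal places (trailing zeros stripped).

Executing turtle program step by step:
Start: pos=(0,0), heading=0, pen down
PU: pen up
BK 6.7: (0,0) -> (-6.7,0) [heading=0, move]
LT 180: heading 0 -> 180
LT 180: heading 180 -> 0
FD 14.8: (-6.7,0) -> (8.1,0) [heading=0, move]
LT 90: heading 0 -> 90
FD 15: (8.1,0) -> (8.1,15) [heading=90, move]
FD 10.4: (8.1,15) -> (8.1,25.4) [heading=90, move]
FD 2.9: (8.1,25.4) -> (8.1,28.3) [heading=90, move]
Final: pos=(8.1,28.3), heading=90, 0 segment(s) drawn

Answer: 90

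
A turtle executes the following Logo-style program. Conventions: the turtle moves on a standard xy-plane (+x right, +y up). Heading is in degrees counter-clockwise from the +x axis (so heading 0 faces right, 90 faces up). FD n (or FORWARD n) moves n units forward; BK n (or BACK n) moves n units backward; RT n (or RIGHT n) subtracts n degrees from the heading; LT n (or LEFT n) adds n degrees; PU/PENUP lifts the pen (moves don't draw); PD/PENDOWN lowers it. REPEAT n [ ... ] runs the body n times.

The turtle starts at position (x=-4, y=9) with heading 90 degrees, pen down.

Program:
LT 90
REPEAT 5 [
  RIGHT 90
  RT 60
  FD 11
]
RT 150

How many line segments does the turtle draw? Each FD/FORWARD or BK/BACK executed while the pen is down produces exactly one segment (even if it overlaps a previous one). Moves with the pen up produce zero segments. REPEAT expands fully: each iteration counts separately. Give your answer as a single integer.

Executing turtle program step by step:
Start: pos=(-4,9), heading=90, pen down
LT 90: heading 90 -> 180
REPEAT 5 [
  -- iteration 1/5 --
  RT 90: heading 180 -> 90
  RT 60: heading 90 -> 30
  FD 11: (-4,9) -> (5.526,14.5) [heading=30, draw]
  -- iteration 2/5 --
  RT 90: heading 30 -> 300
  RT 60: heading 300 -> 240
  FD 11: (5.526,14.5) -> (0.026,4.974) [heading=240, draw]
  -- iteration 3/5 --
  RT 90: heading 240 -> 150
  RT 60: heading 150 -> 90
  FD 11: (0.026,4.974) -> (0.026,15.974) [heading=90, draw]
  -- iteration 4/5 --
  RT 90: heading 90 -> 0
  RT 60: heading 0 -> 300
  FD 11: (0.026,15.974) -> (5.526,6.447) [heading=300, draw]
  -- iteration 5/5 --
  RT 90: heading 300 -> 210
  RT 60: heading 210 -> 150
  FD 11: (5.526,6.447) -> (-4,11.947) [heading=150, draw]
]
RT 150: heading 150 -> 0
Final: pos=(-4,11.947), heading=0, 5 segment(s) drawn
Segments drawn: 5

Answer: 5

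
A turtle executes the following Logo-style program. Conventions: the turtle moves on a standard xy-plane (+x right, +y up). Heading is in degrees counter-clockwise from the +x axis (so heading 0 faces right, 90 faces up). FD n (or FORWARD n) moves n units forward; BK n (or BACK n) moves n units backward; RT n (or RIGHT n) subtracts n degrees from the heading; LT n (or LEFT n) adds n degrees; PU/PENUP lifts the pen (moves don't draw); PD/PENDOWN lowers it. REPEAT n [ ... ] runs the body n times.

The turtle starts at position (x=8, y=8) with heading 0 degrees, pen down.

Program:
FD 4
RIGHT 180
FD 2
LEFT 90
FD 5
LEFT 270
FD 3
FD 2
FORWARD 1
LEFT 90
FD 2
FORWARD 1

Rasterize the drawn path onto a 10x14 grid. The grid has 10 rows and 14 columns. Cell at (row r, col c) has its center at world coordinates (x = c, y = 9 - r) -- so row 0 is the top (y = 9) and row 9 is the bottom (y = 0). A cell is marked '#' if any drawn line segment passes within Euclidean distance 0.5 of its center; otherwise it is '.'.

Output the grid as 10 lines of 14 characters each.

Segment 0: (8,8) -> (12,8)
Segment 1: (12,8) -> (10,8)
Segment 2: (10,8) -> (10,3)
Segment 3: (10,3) -> (7,3)
Segment 4: (7,3) -> (5,3)
Segment 5: (5,3) -> (4,3)
Segment 6: (4,3) -> (4,1)
Segment 7: (4,1) -> (4,0)

Answer: ..............
........#####.
..........#...
..........#...
..........#...
..........#...
....#######...
....#.........
....#.........
....#.........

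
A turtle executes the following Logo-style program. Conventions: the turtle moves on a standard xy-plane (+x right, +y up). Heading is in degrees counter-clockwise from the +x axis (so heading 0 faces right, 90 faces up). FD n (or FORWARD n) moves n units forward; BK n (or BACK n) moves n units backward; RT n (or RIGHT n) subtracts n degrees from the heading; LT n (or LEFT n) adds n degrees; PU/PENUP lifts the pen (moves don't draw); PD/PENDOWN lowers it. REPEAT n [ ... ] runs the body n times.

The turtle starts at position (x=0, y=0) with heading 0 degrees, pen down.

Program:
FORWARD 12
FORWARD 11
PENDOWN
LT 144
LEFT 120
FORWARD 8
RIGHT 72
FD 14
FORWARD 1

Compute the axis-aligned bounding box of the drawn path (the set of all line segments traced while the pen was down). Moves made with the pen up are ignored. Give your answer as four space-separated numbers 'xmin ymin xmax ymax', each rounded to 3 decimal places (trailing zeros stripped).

Executing turtle program step by step:
Start: pos=(0,0), heading=0, pen down
FD 12: (0,0) -> (12,0) [heading=0, draw]
FD 11: (12,0) -> (23,0) [heading=0, draw]
PD: pen down
LT 144: heading 0 -> 144
LT 120: heading 144 -> 264
FD 8: (23,0) -> (22.164,-7.956) [heading=264, draw]
RT 72: heading 264 -> 192
FD 14: (22.164,-7.956) -> (8.47,-10.867) [heading=192, draw]
FD 1: (8.47,-10.867) -> (7.492,-11.075) [heading=192, draw]
Final: pos=(7.492,-11.075), heading=192, 5 segment(s) drawn

Segment endpoints: x in {0, 7.492, 8.47, 12, 22.164, 23}, y in {-11.075, -10.867, -7.956, 0}
xmin=0, ymin=-11.075, xmax=23, ymax=0

Answer: 0 -11.075 23 0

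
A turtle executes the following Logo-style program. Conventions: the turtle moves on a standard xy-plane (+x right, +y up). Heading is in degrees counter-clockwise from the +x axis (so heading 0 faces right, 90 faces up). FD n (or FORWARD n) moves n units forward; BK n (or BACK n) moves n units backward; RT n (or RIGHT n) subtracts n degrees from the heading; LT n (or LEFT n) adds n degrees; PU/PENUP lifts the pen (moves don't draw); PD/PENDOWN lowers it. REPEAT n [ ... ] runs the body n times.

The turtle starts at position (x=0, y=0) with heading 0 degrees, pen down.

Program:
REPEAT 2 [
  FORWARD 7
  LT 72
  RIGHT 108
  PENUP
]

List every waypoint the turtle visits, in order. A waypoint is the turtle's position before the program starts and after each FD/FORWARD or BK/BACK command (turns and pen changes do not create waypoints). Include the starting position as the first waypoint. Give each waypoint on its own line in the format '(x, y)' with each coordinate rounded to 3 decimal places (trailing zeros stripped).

Answer: (0, 0)
(7, 0)
(12.663, -4.114)

Derivation:
Executing turtle program step by step:
Start: pos=(0,0), heading=0, pen down
REPEAT 2 [
  -- iteration 1/2 --
  FD 7: (0,0) -> (7,0) [heading=0, draw]
  LT 72: heading 0 -> 72
  RT 108: heading 72 -> 324
  PU: pen up
  -- iteration 2/2 --
  FD 7: (7,0) -> (12.663,-4.114) [heading=324, move]
  LT 72: heading 324 -> 36
  RT 108: heading 36 -> 288
  PU: pen up
]
Final: pos=(12.663,-4.114), heading=288, 1 segment(s) drawn
Waypoints (3 total):
(0, 0)
(7, 0)
(12.663, -4.114)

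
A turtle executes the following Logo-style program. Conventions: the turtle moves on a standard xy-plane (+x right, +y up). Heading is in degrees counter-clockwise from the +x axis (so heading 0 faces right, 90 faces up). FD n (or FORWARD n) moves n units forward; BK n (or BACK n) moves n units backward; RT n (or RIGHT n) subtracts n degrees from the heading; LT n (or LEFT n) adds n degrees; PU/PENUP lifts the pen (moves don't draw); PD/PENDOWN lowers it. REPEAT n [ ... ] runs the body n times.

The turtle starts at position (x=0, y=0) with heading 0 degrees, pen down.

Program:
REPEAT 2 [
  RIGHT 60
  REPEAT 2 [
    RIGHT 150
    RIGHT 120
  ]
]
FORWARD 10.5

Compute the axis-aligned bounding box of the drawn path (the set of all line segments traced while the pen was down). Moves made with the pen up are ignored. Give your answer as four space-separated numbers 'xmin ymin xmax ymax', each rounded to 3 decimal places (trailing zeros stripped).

Answer: -5.25 -9.093 0 0

Derivation:
Executing turtle program step by step:
Start: pos=(0,0), heading=0, pen down
REPEAT 2 [
  -- iteration 1/2 --
  RT 60: heading 0 -> 300
  REPEAT 2 [
    -- iteration 1/2 --
    RT 150: heading 300 -> 150
    RT 120: heading 150 -> 30
    -- iteration 2/2 --
    RT 150: heading 30 -> 240
    RT 120: heading 240 -> 120
  ]
  -- iteration 2/2 --
  RT 60: heading 120 -> 60
  REPEAT 2 [
    -- iteration 1/2 --
    RT 150: heading 60 -> 270
    RT 120: heading 270 -> 150
    -- iteration 2/2 --
    RT 150: heading 150 -> 0
    RT 120: heading 0 -> 240
  ]
]
FD 10.5: (0,0) -> (-5.25,-9.093) [heading=240, draw]
Final: pos=(-5.25,-9.093), heading=240, 1 segment(s) drawn

Segment endpoints: x in {-5.25, 0}, y in {-9.093, 0}
xmin=-5.25, ymin=-9.093, xmax=0, ymax=0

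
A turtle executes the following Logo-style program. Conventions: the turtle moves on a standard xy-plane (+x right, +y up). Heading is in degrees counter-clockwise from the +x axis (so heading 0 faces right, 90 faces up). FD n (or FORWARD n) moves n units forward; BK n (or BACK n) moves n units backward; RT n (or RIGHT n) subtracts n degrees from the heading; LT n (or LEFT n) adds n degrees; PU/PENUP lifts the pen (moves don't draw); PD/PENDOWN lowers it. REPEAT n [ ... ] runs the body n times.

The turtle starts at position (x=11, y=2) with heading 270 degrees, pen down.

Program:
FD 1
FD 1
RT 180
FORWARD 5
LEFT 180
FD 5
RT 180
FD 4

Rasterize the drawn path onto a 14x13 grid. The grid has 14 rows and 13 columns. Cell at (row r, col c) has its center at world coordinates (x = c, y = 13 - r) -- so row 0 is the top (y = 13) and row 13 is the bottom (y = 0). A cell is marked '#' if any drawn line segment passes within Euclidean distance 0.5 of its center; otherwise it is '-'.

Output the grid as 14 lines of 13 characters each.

Segment 0: (11,2) -> (11,1)
Segment 1: (11,1) -> (11,0)
Segment 2: (11,0) -> (11,5)
Segment 3: (11,5) -> (11,0)
Segment 4: (11,0) -> (11,4)

Answer: -------------
-------------
-------------
-------------
-------------
-------------
-------------
-------------
-----------#-
-----------#-
-----------#-
-----------#-
-----------#-
-----------#-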